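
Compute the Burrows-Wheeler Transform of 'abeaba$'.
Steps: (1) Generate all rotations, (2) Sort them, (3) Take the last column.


Rotations (sorted):
  0: $abeaba -> last char: a
  1: a$abeab -> last char: b
  2: aba$abe -> last char: e
  3: abeaba$ -> last char: $
  4: ba$abea -> last char: a
  5: beaba$a -> last char: a
  6: eaba$ab -> last char: b


BWT = abe$aab


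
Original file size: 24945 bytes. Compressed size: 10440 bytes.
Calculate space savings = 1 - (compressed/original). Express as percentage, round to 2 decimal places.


ratio = compressed/original = 10440/24945 = 0.418521
savings = 1 - ratio = 1 - 0.418521 = 0.581479
as a percentage: 0.581479 * 100 = 58.15%

Space savings = 1 - 10440/24945 = 58.15%


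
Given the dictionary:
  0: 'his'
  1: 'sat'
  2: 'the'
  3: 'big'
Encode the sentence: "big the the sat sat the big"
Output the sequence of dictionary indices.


Look up each word in the dictionary:
  'big' -> 3
  'the' -> 2
  'the' -> 2
  'sat' -> 1
  'sat' -> 1
  'the' -> 2
  'big' -> 3

Encoded: [3, 2, 2, 1, 1, 2, 3]


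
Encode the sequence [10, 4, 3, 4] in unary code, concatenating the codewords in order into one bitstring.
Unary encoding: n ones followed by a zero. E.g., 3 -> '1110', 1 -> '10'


Encode each number as n ones followed by a terminating 0:
  10 -> 11111111110 (11 bits)
  4 -> 11110 (5 bits)
  3 -> 1110 (4 bits)
  4 -> 11110 (5 bits)
Total length = 11 + 5 + 4 + 5 = 25 bits.

Unary([10, 4, 3, 4]) = 1111111111011110111011110 (25 bits)


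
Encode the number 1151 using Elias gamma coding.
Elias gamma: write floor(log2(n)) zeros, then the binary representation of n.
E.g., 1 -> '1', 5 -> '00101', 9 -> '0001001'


num_bits = floor(log2(1151)) + 1 = 11
leading_zeros = num_bits - 1 = 10
binary(1151) = 10001111111

Elias gamma(1151) = '0000000000' + '10001111111' = 000000000010001111111 (21 bits)


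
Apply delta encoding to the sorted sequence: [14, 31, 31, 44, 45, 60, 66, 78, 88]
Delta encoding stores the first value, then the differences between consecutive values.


First value: 14
Deltas:
  31 - 14 = 17
  31 - 31 = 0
  44 - 31 = 13
  45 - 44 = 1
  60 - 45 = 15
  66 - 60 = 6
  78 - 66 = 12
  88 - 78 = 10


Delta encoded: [14, 17, 0, 13, 1, 15, 6, 12, 10]


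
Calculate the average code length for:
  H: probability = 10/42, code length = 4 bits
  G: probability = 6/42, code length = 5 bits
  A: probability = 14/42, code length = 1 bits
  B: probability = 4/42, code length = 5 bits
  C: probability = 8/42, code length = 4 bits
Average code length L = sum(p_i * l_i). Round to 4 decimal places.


Weighted contributions p_i * l_i:
  H: (10/42) * 4 = 40/42
  G: (6/42) * 5 = 30/42
  A: (14/42) * 1 = 14/42
  B: (4/42) * 5 = 20/42
  C: (8/42) * 4 = 32/42
Sum = (40 + 30 + 14 + 20 + 32)/42 = 136/42

L = 136/42 = 3.2381 bits/symbol


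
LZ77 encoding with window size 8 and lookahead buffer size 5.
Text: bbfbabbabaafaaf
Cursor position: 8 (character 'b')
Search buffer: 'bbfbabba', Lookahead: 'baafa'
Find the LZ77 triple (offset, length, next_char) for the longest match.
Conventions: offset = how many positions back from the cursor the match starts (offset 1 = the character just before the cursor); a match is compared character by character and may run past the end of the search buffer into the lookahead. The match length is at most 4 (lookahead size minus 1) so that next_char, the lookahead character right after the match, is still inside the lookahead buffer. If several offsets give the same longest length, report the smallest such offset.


Try each offset into the search buffer:
  offset=1 (pos 7, char 'a'): match length 0
  offset=2 (pos 6, char 'b'): match length 2
  offset=3 (pos 5, char 'b'): match length 1
  offset=4 (pos 4, char 'a'): match length 0
  offset=5 (pos 3, char 'b'): match length 2
  offset=6 (pos 2, char 'f'): match length 0
  offset=7 (pos 1, char 'b'): match length 1
  offset=8 (pos 0, char 'b'): match length 1
Longest match has length 2, found at offsets 2, 5; take the smallest, offset 2.
next_char = character at position 8 + 2 = 10 -> 'a'

Best match: offset=2, length=2 (matching 'ba' starting at position 6)
LZ77 triple: (2, 2, 'a')


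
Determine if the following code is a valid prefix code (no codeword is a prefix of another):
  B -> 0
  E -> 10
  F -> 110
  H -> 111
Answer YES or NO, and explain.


Checking each pair (does one codeword prefix another?):
  B='0' vs E='10': no prefix
  B='0' vs F='110': no prefix
  B='0' vs H='111': no prefix
  E='10' vs B='0': no prefix
  E='10' vs F='110': no prefix
  E='10' vs H='111': no prefix
  F='110' vs B='0': no prefix
  F='110' vs E='10': no prefix
  F='110' vs H='111': no prefix
  H='111' vs B='0': no prefix
  H='111' vs E='10': no prefix
  H='111' vs F='110': no prefix
No violation found over all pairs.

YES -- this is a valid prefix code. No codeword is a prefix of any other codeword.


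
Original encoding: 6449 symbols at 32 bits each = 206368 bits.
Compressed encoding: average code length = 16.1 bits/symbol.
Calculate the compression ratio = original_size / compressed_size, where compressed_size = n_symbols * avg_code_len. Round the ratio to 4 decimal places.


original_size = n_symbols * orig_bits = 6449 * 32 = 206368 bits
compressed_size = n_symbols * avg_code_len = 6449 * 16.1 = 103828.9 bits
ratio = original_size / compressed_size = 206368 / 103828.9 = 1.9876

Compression ratio = 1.9876


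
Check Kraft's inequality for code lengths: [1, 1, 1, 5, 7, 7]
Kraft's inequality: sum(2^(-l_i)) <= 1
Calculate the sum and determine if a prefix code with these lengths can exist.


Sum = 2^(-1) + 2^(-1) + 2^(-1) + 2^(-5) + 2^(-7) + 2^(-7)
    = 0.5 + 0.5 + 0.5 + 0.03125 + 0.0078125 + 0.0078125
    = 198/128 = 1.546875
Since 1.546875 > 1, Kraft's inequality is NOT satisfied.
A prefix code with these lengths CANNOT exist.

Kraft sum = 1.546875. Not satisfied.


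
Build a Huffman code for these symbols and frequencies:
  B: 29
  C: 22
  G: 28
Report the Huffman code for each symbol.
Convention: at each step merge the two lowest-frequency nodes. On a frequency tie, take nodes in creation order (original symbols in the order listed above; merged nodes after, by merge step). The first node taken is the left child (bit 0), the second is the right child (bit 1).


Huffman tree construction:
Step 1: Merge C(22) + G(28) = 50
Step 2: Merge B(29) + (C+G)(50) = 79
Read each symbol's code off the tree from the root (left child = 0, right child = 1).

Codes:
  B: 0 (length 1)
  C: 10 (length 2)
  G: 11 (length 2)
Average code length: 129/79 = 1.6329 bits/symbol


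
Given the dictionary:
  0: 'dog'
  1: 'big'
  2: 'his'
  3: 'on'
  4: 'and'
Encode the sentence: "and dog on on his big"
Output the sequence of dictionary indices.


Look up each word in the dictionary:
  'and' -> 4
  'dog' -> 0
  'on' -> 3
  'on' -> 3
  'his' -> 2
  'big' -> 1

Encoded: [4, 0, 3, 3, 2, 1]


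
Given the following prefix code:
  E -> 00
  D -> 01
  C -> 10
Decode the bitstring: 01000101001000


Decoding step by step:
Bits 01 -> D
Bits 00 -> E
Bits 01 -> D
Bits 01 -> D
Bits 00 -> E
Bits 10 -> C
Bits 00 -> E


Decoded message: DEDDECE


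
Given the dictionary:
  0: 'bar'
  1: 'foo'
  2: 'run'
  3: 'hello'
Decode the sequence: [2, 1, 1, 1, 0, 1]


Look up each index in the dictionary:
  2 -> 'run'
  1 -> 'foo'
  1 -> 'foo'
  1 -> 'foo'
  0 -> 'bar'
  1 -> 'foo'

Decoded: "run foo foo foo bar foo"


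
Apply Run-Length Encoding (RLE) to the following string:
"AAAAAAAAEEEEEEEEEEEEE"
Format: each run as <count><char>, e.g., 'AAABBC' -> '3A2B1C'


Scanning runs left to right:
  i=0: run of 'A' x 8 -> '8A'
  i=8: run of 'E' x 13 -> '13E'

RLE = 8A13E


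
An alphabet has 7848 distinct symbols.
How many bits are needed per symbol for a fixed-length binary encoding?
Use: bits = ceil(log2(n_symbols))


log2(7848) = 12.9381
Bracket: 2^12 = 4096 < 7848 <= 2^13 = 8192
So ceil(log2(7848)) = 13

bits = ceil(log2(7848)) = ceil(12.9381) = 13 bits


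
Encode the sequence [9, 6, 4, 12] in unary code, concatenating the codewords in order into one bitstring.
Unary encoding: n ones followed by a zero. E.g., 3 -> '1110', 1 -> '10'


Encode each number as n ones followed by a terminating 0:
  9 -> 1111111110 (10 bits)
  6 -> 1111110 (7 bits)
  4 -> 11110 (5 bits)
  12 -> 1111111111110 (13 bits)
Total length = 10 + 7 + 5 + 13 = 35 bits.

Unary([9, 6, 4, 12]) = 11111111101111110111101111111111110 (35 bits)


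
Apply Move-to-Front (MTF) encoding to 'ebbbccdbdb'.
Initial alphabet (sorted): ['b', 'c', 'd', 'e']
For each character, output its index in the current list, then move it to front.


MTF encoding:
'e': index 3 in ['b', 'c', 'd', 'e'] -> ['e', 'b', 'c', 'd']
'b': index 1 in ['e', 'b', 'c', 'd'] -> ['b', 'e', 'c', 'd']
'b': index 0 in ['b', 'e', 'c', 'd'] -> ['b', 'e', 'c', 'd']
'b': index 0 in ['b', 'e', 'c', 'd'] -> ['b', 'e', 'c', 'd']
'c': index 2 in ['b', 'e', 'c', 'd'] -> ['c', 'b', 'e', 'd']
'c': index 0 in ['c', 'b', 'e', 'd'] -> ['c', 'b', 'e', 'd']
'd': index 3 in ['c', 'b', 'e', 'd'] -> ['d', 'c', 'b', 'e']
'b': index 2 in ['d', 'c', 'b', 'e'] -> ['b', 'd', 'c', 'e']
'd': index 1 in ['b', 'd', 'c', 'e'] -> ['d', 'b', 'c', 'e']
'b': index 1 in ['d', 'b', 'c', 'e'] -> ['b', 'd', 'c', 'e']


Output: [3, 1, 0, 0, 2, 0, 3, 2, 1, 1]


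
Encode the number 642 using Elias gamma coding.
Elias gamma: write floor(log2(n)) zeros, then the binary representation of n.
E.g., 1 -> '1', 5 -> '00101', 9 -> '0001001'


num_bits = floor(log2(642)) + 1 = 10
leading_zeros = num_bits - 1 = 9
binary(642) = 1010000010

Elias gamma(642) = '000000000' + '1010000010' = 0000000001010000010 (19 bits)


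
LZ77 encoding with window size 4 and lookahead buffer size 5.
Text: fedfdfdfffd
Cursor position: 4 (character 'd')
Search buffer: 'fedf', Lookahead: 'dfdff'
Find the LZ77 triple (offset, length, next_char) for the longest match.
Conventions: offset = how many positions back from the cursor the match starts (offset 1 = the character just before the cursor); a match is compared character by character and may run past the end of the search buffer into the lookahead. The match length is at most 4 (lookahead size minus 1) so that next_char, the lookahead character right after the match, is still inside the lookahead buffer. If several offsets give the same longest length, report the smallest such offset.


Try each offset into the search buffer:
  offset=1 (pos 3, char 'f'): match length 0
  offset=2 (pos 2, char 'd'): match length 4
  offset=3 (pos 1, char 'e'): match length 0
  offset=4 (pos 0, char 'f'): match length 0
Longest match has length 4 at offset 2.
next_char = character at position 4 + 4 = 8 -> 'f'

Best match: offset=2, length=4 (matching 'dfdf' starting at position 2)
LZ77 triple: (2, 4, 'f')


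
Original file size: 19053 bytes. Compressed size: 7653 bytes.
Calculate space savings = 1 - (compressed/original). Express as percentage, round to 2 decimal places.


ratio = compressed/original = 7653/19053 = 0.401669
savings = 1 - ratio = 1 - 0.401669 = 0.598331
as a percentage: 0.598331 * 100 = 59.83%

Space savings = 1 - 7653/19053 = 59.83%


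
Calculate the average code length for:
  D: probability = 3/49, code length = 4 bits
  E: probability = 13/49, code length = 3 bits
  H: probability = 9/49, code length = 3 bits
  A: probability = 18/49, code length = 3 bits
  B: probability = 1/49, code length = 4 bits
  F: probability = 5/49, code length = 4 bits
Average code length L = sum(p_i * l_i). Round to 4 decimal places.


Weighted contributions p_i * l_i:
  D: (3/49) * 4 = 12/49
  E: (13/49) * 3 = 39/49
  H: (9/49) * 3 = 27/49
  A: (18/49) * 3 = 54/49
  B: (1/49) * 4 = 4/49
  F: (5/49) * 4 = 20/49
Sum = (12 + 39 + 27 + 54 + 4 + 20)/49 = 156/49

L = 156/49 = 3.1837 bits/symbol


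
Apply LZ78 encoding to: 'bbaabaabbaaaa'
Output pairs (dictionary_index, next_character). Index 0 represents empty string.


LZ78 encoding steps:
Dictionary: {0: ''}
Step 1: w='' (idx 0), next='b' -> output (0, 'b'), add 'b' as idx 1
Step 2: w='b' (idx 1), next='a' -> output (1, 'a'), add 'ba' as idx 2
Step 3: w='' (idx 0), next='a' -> output (0, 'a'), add 'a' as idx 3
Step 4: w='ba' (idx 2), next='a' -> output (2, 'a'), add 'baa' as idx 4
Step 5: w='b' (idx 1), next='b' -> output (1, 'b'), add 'bb' as idx 5
Step 6: w='a' (idx 3), next='a' -> output (3, 'a'), add 'aa' as idx 6
Step 7: w='aa' (idx 6), end of input -> output (6, '')


Encoded: [(0, 'b'), (1, 'a'), (0, 'a'), (2, 'a'), (1, 'b'), (3, 'a'), (6, '')]


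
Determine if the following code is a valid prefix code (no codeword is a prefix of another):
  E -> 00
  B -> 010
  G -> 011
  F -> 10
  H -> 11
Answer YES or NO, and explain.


Checking each pair (does one codeword prefix another?):
  E='00' vs B='010': no prefix
  E='00' vs G='011': no prefix
  E='00' vs F='10': no prefix
  E='00' vs H='11': no prefix
  B='010' vs E='00': no prefix
  B='010' vs G='011': no prefix
  B='010' vs F='10': no prefix
  B='010' vs H='11': no prefix
  G='011' vs E='00': no prefix
  G='011' vs B='010': no prefix
  G='011' vs F='10': no prefix
  G='011' vs H='11': no prefix
  F='10' vs E='00': no prefix
  F='10' vs B='010': no prefix
  F='10' vs G='011': no prefix
  F='10' vs H='11': no prefix
  H='11' vs E='00': no prefix
  H='11' vs B='010': no prefix
  H='11' vs G='011': no prefix
  H='11' vs F='10': no prefix
No violation found over all pairs.

YES -- this is a valid prefix code. No codeword is a prefix of any other codeword.


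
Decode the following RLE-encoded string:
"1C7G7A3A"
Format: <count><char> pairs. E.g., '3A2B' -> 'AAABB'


Expanding each <count><char> pair:
  1C -> 'C'
  7G -> 'GGGGGGG'
  7A -> 'AAAAAAA'
  3A -> 'AAA'

Decoded = CGGGGGGGAAAAAAAAAA


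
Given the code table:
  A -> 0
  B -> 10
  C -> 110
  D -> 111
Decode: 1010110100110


Decoding:
10 -> B
10 -> B
110 -> C
10 -> B
0 -> A
110 -> C


Result: BBCBAC


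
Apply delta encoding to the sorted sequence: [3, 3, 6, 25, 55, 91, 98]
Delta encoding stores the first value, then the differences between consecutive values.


First value: 3
Deltas:
  3 - 3 = 0
  6 - 3 = 3
  25 - 6 = 19
  55 - 25 = 30
  91 - 55 = 36
  98 - 91 = 7


Delta encoded: [3, 0, 3, 19, 30, 36, 7]


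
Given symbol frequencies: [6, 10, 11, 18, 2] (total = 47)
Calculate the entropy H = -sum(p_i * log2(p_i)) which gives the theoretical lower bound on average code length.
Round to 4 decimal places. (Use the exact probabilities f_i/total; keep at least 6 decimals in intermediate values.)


Per-symbol terms -p_i * log2(p_i) with p_i = f_i/47:
  p = 6/47 = 0.127660: log2(p) = -2.969626, -p*log2(p) = 0.379101
  p = 10/47 = 0.212766: log2(p) = -2.232661, -p*log2(p) = 0.475034
  p = 11/47 = 0.234043: log2(p) = -2.095157, -p*log2(p) = 0.490356
  p = 18/47 = 0.382979: log2(p) = -1.384664, -p*log2(p) = 0.530297
  p = 2/47 = 0.042553: log2(p) = -4.554589, -p*log2(p) = 0.193812
H = 0.379101 + 0.475034 + 0.490356 + 0.530297 + 0.193812 = 2.068600

H = 2.0686 bits/symbol


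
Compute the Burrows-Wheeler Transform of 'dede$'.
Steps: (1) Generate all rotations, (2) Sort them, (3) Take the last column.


Rotations (sorted):
  0: $dede -> last char: e
  1: de$de -> last char: e
  2: dede$ -> last char: $
  3: e$ded -> last char: d
  4: ede$d -> last char: d


BWT = ee$dd


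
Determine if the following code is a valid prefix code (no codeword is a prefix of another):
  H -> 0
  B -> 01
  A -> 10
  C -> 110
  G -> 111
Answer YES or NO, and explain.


Checking each pair (does one codeword prefix another?):
  H='0' vs B='01': prefix -- VIOLATION

NO -- this is NOT a valid prefix code. H (0) is a prefix of B (01).


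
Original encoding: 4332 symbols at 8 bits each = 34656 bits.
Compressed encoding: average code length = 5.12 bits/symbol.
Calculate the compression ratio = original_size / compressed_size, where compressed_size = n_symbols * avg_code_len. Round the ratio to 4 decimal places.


original_size = n_symbols * orig_bits = 4332 * 8 = 34656 bits
compressed_size = n_symbols * avg_code_len = 4332 * 5.12 = 22179.84 bits
ratio = original_size / compressed_size = 34656 / 22179.84 = 1.5625

Compression ratio = 1.5625


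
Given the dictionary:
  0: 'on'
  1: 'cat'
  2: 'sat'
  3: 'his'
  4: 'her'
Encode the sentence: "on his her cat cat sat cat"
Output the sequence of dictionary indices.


Look up each word in the dictionary:
  'on' -> 0
  'his' -> 3
  'her' -> 4
  'cat' -> 1
  'cat' -> 1
  'sat' -> 2
  'cat' -> 1

Encoded: [0, 3, 4, 1, 1, 2, 1]


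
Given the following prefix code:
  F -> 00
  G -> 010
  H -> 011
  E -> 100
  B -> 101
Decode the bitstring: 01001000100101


Decoding step by step:
Bits 010 -> G
Bits 010 -> G
Bits 00 -> F
Bits 100 -> E
Bits 101 -> B


Decoded message: GGFEB


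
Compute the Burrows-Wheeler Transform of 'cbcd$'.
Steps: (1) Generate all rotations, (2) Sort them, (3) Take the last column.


Rotations (sorted):
  0: $cbcd -> last char: d
  1: bcd$c -> last char: c
  2: cbcd$ -> last char: $
  3: cd$cb -> last char: b
  4: d$cbc -> last char: c


BWT = dc$bc


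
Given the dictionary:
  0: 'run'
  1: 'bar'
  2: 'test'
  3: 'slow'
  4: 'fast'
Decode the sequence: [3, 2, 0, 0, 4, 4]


Look up each index in the dictionary:
  3 -> 'slow'
  2 -> 'test'
  0 -> 'run'
  0 -> 'run'
  4 -> 'fast'
  4 -> 'fast'

Decoded: "slow test run run fast fast"


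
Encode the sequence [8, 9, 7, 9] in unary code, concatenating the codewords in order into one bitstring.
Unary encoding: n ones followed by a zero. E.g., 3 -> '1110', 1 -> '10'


Encode each number as n ones followed by a terminating 0:
  8 -> 111111110 (9 bits)
  9 -> 1111111110 (10 bits)
  7 -> 11111110 (8 bits)
  9 -> 1111111110 (10 bits)
Total length = 9 + 10 + 8 + 10 = 37 bits.

Unary([8, 9, 7, 9]) = 1111111101111111110111111101111111110 (37 bits)


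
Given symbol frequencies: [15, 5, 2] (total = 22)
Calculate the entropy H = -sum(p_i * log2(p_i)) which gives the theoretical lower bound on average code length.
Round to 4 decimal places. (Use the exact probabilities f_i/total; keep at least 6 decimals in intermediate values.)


Per-symbol terms -p_i * log2(p_i) with p_i = f_i/22:
  p = 15/22 = 0.681818: log2(p) = -0.552541, -p*log2(p) = 0.376733
  p = 5/22 = 0.227273: log2(p) = -2.137504, -p*log2(p) = 0.485796
  p = 2/22 = 0.090909: log2(p) = -3.459432, -p*log2(p) = 0.314494
H = 0.376733 + 0.485796 + 0.314494 = 1.177023

H = 1.177 bits/symbol


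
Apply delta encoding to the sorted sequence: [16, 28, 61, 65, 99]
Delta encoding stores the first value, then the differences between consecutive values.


First value: 16
Deltas:
  28 - 16 = 12
  61 - 28 = 33
  65 - 61 = 4
  99 - 65 = 34


Delta encoded: [16, 12, 33, 4, 34]


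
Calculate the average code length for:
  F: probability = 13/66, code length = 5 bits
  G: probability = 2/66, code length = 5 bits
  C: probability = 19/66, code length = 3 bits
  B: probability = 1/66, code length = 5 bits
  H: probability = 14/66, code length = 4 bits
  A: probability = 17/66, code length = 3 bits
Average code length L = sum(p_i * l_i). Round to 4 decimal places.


Weighted contributions p_i * l_i:
  F: (13/66) * 5 = 65/66
  G: (2/66) * 5 = 10/66
  C: (19/66) * 3 = 57/66
  B: (1/66) * 5 = 5/66
  H: (14/66) * 4 = 56/66
  A: (17/66) * 3 = 51/66
Sum = (65 + 10 + 57 + 5 + 56 + 51)/66 = 244/66

L = 244/66 = 3.6970 bits/symbol


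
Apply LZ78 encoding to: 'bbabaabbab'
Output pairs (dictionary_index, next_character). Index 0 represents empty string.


LZ78 encoding steps:
Dictionary: {0: ''}
Step 1: w='' (idx 0), next='b' -> output (0, 'b'), add 'b' as idx 1
Step 2: w='b' (idx 1), next='a' -> output (1, 'a'), add 'ba' as idx 2
Step 3: w='ba' (idx 2), next='a' -> output (2, 'a'), add 'baa' as idx 3
Step 4: w='b' (idx 1), next='b' -> output (1, 'b'), add 'bb' as idx 4
Step 5: w='' (idx 0), next='a' -> output (0, 'a'), add 'a' as idx 5
Step 6: w='b' (idx 1), end of input -> output (1, '')


Encoded: [(0, 'b'), (1, 'a'), (2, 'a'), (1, 'b'), (0, 'a'), (1, '')]


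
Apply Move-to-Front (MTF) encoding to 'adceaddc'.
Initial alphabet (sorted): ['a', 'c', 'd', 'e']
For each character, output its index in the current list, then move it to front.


MTF encoding:
'a': index 0 in ['a', 'c', 'd', 'e'] -> ['a', 'c', 'd', 'e']
'd': index 2 in ['a', 'c', 'd', 'e'] -> ['d', 'a', 'c', 'e']
'c': index 2 in ['d', 'a', 'c', 'e'] -> ['c', 'd', 'a', 'e']
'e': index 3 in ['c', 'd', 'a', 'e'] -> ['e', 'c', 'd', 'a']
'a': index 3 in ['e', 'c', 'd', 'a'] -> ['a', 'e', 'c', 'd']
'd': index 3 in ['a', 'e', 'c', 'd'] -> ['d', 'a', 'e', 'c']
'd': index 0 in ['d', 'a', 'e', 'c'] -> ['d', 'a', 'e', 'c']
'c': index 3 in ['d', 'a', 'e', 'c'] -> ['c', 'd', 'a', 'e']


Output: [0, 2, 2, 3, 3, 3, 0, 3]


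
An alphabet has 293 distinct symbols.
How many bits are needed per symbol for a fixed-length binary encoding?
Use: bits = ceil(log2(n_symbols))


log2(293) = 8.1948
Bracket: 2^8 = 256 < 293 <= 2^9 = 512
So ceil(log2(293)) = 9

bits = ceil(log2(293)) = ceil(8.1948) = 9 bits


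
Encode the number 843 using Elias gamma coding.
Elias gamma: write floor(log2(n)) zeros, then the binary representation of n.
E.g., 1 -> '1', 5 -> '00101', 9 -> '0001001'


num_bits = floor(log2(843)) + 1 = 10
leading_zeros = num_bits - 1 = 9
binary(843) = 1101001011

Elias gamma(843) = '000000000' + '1101001011' = 0000000001101001011 (19 bits)


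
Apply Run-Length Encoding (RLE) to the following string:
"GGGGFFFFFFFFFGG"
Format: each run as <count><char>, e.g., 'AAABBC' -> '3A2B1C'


Scanning runs left to right:
  i=0: run of 'G' x 4 -> '4G'
  i=4: run of 'F' x 9 -> '9F'
  i=13: run of 'G' x 2 -> '2G'

RLE = 4G9F2G


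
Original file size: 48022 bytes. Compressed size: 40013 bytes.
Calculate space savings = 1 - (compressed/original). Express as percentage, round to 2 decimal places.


ratio = compressed/original = 40013/48022 = 0.833222
savings = 1 - ratio = 1 - 0.833222 = 0.166778
as a percentage: 0.166778 * 100 = 16.68%

Space savings = 1 - 40013/48022 = 16.68%


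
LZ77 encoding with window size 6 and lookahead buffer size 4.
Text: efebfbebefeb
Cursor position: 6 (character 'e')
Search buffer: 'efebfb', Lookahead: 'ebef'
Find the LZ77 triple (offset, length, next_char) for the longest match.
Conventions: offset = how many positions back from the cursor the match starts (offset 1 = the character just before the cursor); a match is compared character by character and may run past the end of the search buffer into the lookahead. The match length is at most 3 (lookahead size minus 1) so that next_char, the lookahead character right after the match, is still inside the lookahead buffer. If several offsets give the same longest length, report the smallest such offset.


Try each offset into the search buffer:
  offset=1 (pos 5, char 'b'): match length 0
  offset=2 (pos 4, char 'f'): match length 0
  offset=3 (pos 3, char 'b'): match length 0
  offset=4 (pos 2, char 'e'): match length 2
  offset=5 (pos 1, char 'f'): match length 0
  offset=6 (pos 0, char 'e'): match length 1
Longest match has length 2 at offset 4.
next_char = character at position 6 + 2 = 8 -> 'e'

Best match: offset=4, length=2 (matching 'eb' starting at position 2)
LZ77 triple: (4, 2, 'e')


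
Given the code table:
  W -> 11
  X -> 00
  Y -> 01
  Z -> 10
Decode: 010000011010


Decoding:
01 -> Y
00 -> X
00 -> X
01 -> Y
10 -> Z
10 -> Z


Result: YXXYZZ


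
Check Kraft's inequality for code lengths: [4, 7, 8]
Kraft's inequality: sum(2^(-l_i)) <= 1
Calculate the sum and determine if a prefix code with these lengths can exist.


Sum = 2^(-4) + 2^(-7) + 2^(-8)
    = 0.0625 + 0.0078125 + 0.00390625
    = 19/256 = 0.07421875
Since 0.07421875 <= 1, Kraft's inequality IS satisfied.
A prefix code with these lengths CAN exist.

Kraft sum = 0.07421875. Satisfied.


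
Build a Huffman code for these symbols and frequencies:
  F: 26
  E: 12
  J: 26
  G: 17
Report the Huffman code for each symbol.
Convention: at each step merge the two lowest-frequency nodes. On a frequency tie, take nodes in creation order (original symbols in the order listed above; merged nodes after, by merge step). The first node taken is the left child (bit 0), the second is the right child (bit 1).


Huffman tree construction:
Step 1: Merge E(12) + G(17) = 29
Step 2: Merge F(26) + J(26) = 52
Step 3: Merge (E+G)(29) + (F+J)(52) = 81
Read each symbol's code off the tree from the root (left child = 0, right child = 1).

Codes:
  F: 10 (length 2)
  E: 00 (length 2)
  J: 11 (length 2)
  G: 01 (length 2)
Average code length: 162/81 = 2.0000 bits/symbol


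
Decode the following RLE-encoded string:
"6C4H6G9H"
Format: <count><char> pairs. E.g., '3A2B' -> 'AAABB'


Expanding each <count><char> pair:
  6C -> 'CCCCCC'
  4H -> 'HHHH'
  6G -> 'GGGGGG'
  9H -> 'HHHHHHHHH'

Decoded = CCCCCCHHHHGGGGGGHHHHHHHHH


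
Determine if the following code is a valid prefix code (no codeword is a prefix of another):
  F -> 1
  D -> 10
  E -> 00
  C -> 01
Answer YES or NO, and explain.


Checking each pair (does one codeword prefix another?):
  F='1' vs D='10': prefix -- VIOLATION

NO -- this is NOT a valid prefix code. F (1) is a prefix of D (10).


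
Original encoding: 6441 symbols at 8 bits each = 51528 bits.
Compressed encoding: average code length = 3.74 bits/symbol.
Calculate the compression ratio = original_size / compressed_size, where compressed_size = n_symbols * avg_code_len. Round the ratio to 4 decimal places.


original_size = n_symbols * orig_bits = 6441 * 8 = 51528 bits
compressed_size = n_symbols * avg_code_len = 6441 * 3.74 = 24089.34 bits
ratio = original_size / compressed_size = 51528 / 24089.34 = 2.139

Compression ratio = 2.139


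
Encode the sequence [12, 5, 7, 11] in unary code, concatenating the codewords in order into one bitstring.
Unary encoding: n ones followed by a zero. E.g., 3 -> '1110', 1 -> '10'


Encode each number as n ones followed by a terminating 0:
  12 -> 1111111111110 (13 bits)
  5 -> 111110 (6 bits)
  7 -> 11111110 (8 bits)
  11 -> 111111111110 (12 bits)
Total length = 13 + 6 + 8 + 12 = 39 bits.

Unary([12, 5, 7, 11]) = 111111111111011111011111110111111111110 (39 bits)


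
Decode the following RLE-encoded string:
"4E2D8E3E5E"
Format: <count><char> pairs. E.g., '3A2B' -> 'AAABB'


Expanding each <count><char> pair:
  4E -> 'EEEE'
  2D -> 'DD'
  8E -> 'EEEEEEEE'
  3E -> 'EEE'
  5E -> 'EEEEE'

Decoded = EEEEDDEEEEEEEEEEEEEEEE


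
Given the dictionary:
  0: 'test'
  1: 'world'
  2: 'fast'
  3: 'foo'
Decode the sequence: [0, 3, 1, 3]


Look up each index in the dictionary:
  0 -> 'test'
  3 -> 'foo'
  1 -> 'world'
  3 -> 'foo'

Decoded: "test foo world foo"


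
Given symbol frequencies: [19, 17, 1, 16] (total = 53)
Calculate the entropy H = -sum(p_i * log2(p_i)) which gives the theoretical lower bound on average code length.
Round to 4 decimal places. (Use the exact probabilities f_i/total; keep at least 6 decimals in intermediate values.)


Per-symbol terms -p_i * log2(p_i) with p_i = f_i/53:
  p = 19/53 = 0.358491: log2(p) = -1.479993, -p*log2(p) = 0.530564
  p = 17/53 = 0.320755: log2(p) = -1.640458, -p*log2(p) = 0.526185
  p = 1/53 = 0.018868: log2(p) = -5.727920, -p*log2(p) = 0.108074
  p = 16/53 = 0.301887: log2(p) = -1.727920, -p*log2(p) = 0.521636
H = 0.530564 + 0.526185 + 0.108074 + 0.521636 = 1.686459

H = 1.6865 bits/symbol


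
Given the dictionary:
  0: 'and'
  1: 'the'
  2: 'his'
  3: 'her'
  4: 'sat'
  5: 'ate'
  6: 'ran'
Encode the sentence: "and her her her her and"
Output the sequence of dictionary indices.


Look up each word in the dictionary:
  'and' -> 0
  'her' -> 3
  'her' -> 3
  'her' -> 3
  'her' -> 3
  'and' -> 0

Encoded: [0, 3, 3, 3, 3, 0]


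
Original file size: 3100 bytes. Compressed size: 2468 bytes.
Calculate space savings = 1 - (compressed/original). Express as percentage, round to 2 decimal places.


ratio = compressed/original = 2468/3100 = 0.796129
savings = 1 - ratio = 1 - 0.796129 = 0.203871
as a percentage: 0.203871 * 100 = 20.39%

Space savings = 1 - 2468/3100 = 20.39%


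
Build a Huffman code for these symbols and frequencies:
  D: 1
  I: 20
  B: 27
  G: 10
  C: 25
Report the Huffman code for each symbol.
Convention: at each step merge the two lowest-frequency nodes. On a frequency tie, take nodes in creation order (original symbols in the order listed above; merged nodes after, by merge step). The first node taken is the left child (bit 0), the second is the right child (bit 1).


Huffman tree construction:
Step 1: Merge D(1) + G(10) = 11
Step 2: Merge (D+G)(11) + I(20) = 31
Step 3: Merge C(25) + B(27) = 52
Step 4: Merge ((D+G)+I)(31) + (C+B)(52) = 83
Read each symbol's code off the tree from the root (left child = 0, right child = 1).

Codes:
  D: 000 (length 3)
  I: 01 (length 2)
  B: 11 (length 2)
  G: 001 (length 3)
  C: 10 (length 2)
Average code length: 177/83 = 2.1325 bits/symbol


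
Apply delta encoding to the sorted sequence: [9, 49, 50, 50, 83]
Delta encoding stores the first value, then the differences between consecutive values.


First value: 9
Deltas:
  49 - 9 = 40
  50 - 49 = 1
  50 - 50 = 0
  83 - 50 = 33


Delta encoded: [9, 40, 1, 0, 33]


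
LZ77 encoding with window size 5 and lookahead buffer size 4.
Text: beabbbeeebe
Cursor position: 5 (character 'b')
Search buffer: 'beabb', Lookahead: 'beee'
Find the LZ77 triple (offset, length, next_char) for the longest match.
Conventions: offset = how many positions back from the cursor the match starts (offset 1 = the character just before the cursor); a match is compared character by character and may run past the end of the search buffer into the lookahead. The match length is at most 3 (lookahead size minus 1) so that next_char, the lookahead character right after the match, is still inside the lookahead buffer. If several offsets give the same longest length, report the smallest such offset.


Try each offset into the search buffer:
  offset=1 (pos 4, char 'b'): match length 1
  offset=2 (pos 3, char 'b'): match length 1
  offset=3 (pos 2, char 'a'): match length 0
  offset=4 (pos 1, char 'e'): match length 0
  offset=5 (pos 0, char 'b'): match length 2
Longest match has length 2 at offset 5.
next_char = character at position 5 + 2 = 7 -> 'e'

Best match: offset=5, length=2 (matching 'be' starting at position 0)
LZ77 triple: (5, 2, 'e')


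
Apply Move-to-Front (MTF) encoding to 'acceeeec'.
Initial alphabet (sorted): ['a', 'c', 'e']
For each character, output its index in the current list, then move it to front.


MTF encoding:
'a': index 0 in ['a', 'c', 'e'] -> ['a', 'c', 'e']
'c': index 1 in ['a', 'c', 'e'] -> ['c', 'a', 'e']
'c': index 0 in ['c', 'a', 'e'] -> ['c', 'a', 'e']
'e': index 2 in ['c', 'a', 'e'] -> ['e', 'c', 'a']
'e': index 0 in ['e', 'c', 'a'] -> ['e', 'c', 'a']
'e': index 0 in ['e', 'c', 'a'] -> ['e', 'c', 'a']
'e': index 0 in ['e', 'c', 'a'] -> ['e', 'c', 'a']
'c': index 1 in ['e', 'c', 'a'] -> ['c', 'e', 'a']


Output: [0, 1, 0, 2, 0, 0, 0, 1]


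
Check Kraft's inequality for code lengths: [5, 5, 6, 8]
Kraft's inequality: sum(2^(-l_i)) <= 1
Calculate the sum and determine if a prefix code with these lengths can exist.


Sum = 2^(-5) + 2^(-5) + 2^(-6) + 2^(-8)
    = 0.03125 + 0.03125 + 0.015625 + 0.00390625
    = 21/256 = 0.08203125
Since 0.08203125 <= 1, Kraft's inequality IS satisfied.
A prefix code with these lengths CAN exist.

Kraft sum = 0.08203125. Satisfied.


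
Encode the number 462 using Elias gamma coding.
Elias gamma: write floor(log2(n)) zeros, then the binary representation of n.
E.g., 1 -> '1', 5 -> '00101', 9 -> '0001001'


num_bits = floor(log2(462)) + 1 = 9
leading_zeros = num_bits - 1 = 8
binary(462) = 111001110

Elias gamma(462) = '00000000' + '111001110' = 00000000111001110 (17 bits)


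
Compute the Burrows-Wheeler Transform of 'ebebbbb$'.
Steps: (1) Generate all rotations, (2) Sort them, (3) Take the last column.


Rotations (sorted):
  0: $ebebbbb -> last char: b
  1: b$ebebbb -> last char: b
  2: bb$ebebb -> last char: b
  3: bbb$ebeb -> last char: b
  4: bbbb$ebe -> last char: e
  5: bebbbb$e -> last char: e
  6: ebbbb$eb -> last char: b
  7: ebebbbb$ -> last char: $


BWT = bbbbeeb$


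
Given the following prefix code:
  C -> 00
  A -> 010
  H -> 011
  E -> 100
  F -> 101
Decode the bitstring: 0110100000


Decoding step by step:
Bits 011 -> H
Bits 010 -> A
Bits 00 -> C
Bits 00 -> C


Decoded message: HACC


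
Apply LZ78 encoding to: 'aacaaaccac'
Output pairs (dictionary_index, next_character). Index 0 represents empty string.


LZ78 encoding steps:
Dictionary: {0: ''}
Step 1: w='' (idx 0), next='a' -> output (0, 'a'), add 'a' as idx 1
Step 2: w='a' (idx 1), next='c' -> output (1, 'c'), add 'ac' as idx 2
Step 3: w='a' (idx 1), next='a' -> output (1, 'a'), add 'aa' as idx 3
Step 4: w='ac' (idx 2), next='c' -> output (2, 'c'), add 'acc' as idx 4
Step 5: w='ac' (idx 2), end of input -> output (2, '')


Encoded: [(0, 'a'), (1, 'c'), (1, 'a'), (2, 'c'), (2, '')]


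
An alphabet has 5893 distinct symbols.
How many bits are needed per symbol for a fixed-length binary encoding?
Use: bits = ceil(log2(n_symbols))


log2(5893) = 12.5248
Bracket: 2^12 = 4096 < 5893 <= 2^13 = 8192
So ceil(log2(5893)) = 13

bits = ceil(log2(5893)) = ceil(12.5248) = 13 bits


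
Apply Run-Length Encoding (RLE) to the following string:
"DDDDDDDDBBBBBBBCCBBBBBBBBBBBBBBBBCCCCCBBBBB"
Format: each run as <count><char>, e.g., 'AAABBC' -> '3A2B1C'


Scanning runs left to right:
  i=0: run of 'D' x 8 -> '8D'
  i=8: run of 'B' x 7 -> '7B'
  i=15: run of 'C' x 2 -> '2C'
  i=17: run of 'B' x 16 -> '16B'
  i=33: run of 'C' x 5 -> '5C'
  i=38: run of 'B' x 5 -> '5B'

RLE = 8D7B2C16B5C5B


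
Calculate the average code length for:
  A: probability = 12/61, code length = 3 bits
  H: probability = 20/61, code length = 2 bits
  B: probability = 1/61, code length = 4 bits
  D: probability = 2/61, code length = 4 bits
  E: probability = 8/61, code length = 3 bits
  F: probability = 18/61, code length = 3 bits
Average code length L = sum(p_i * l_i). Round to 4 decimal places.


Weighted contributions p_i * l_i:
  A: (12/61) * 3 = 36/61
  H: (20/61) * 2 = 40/61
  B: (1/61) * 4 = 4/61
  D: (2/61) * 4 = 8/61
  E: (8/61) * 3 = 24/61
  F: (18/61) * 3 = 54/61
Sum = (36 + 40 + 4 + 8 + 24 + 54)/61 = 166/61

L = 166/61 = 2.7213 bits/symbol


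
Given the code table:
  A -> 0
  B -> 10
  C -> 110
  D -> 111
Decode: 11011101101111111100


Decoding:
110 -> C
111 -> D
0 -> A
110 -> C
111 -> D
111 -> D
110 -> C
0 -> A


Result: CDACDDCA


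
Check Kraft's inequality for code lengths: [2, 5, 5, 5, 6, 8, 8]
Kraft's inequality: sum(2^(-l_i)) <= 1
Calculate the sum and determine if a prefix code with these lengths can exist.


Sum = 2^(-2) + 2^(-5) + 2^(-5) + 2^(-5) + 2^(-6) + 2^(-8) + 2^(-8)
    = 0.25 + 0.03125 + 0.03125 + 0.03125 + 0.015625 + 0.00390625 + 0.00390625
    = 94/256 = 0.3671875
Since 0.3671875 <= 1, Kraft's inequality IS satisfied.
A prefix code with these lengths CAN exist.

Kraft sum = 0.3671875. Satisfied.


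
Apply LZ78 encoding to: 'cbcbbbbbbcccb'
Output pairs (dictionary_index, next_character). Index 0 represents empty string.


LZ78 encoding steps:
Dictionary: {0: ''}
Step 1: w='' (idx 0), next='c' -> output (0, 'c'), add 'c' as idx 1
Step 2: w='' (idx 0), next='b' -> output (0, 'b'), add 'b' as idx 2
Step 3: w='c' (idx 1), next='b' -> output (1, 'b'), add 'cb' as idx 3
Step 4: w='b' (idx 2), next='b' -> output (2, 'b'), add 'bb' as idx 4
Step 5: w='bb' (idx 4), next='b' -> output (4, 'b'), add 'bbb' as idx 5
Step 6: w='c' (idx 1), next='c' -> output (1, 'c'), add 'cc' as idx 6
Step 7: w='cb' (idx 3), end of input -> output (3, '')


Encoded: [(0, 'c'), (0, 'b'), (1, 'b'), (2, 'b'), (4, 'b'), (1, 'c'), (3, '')]


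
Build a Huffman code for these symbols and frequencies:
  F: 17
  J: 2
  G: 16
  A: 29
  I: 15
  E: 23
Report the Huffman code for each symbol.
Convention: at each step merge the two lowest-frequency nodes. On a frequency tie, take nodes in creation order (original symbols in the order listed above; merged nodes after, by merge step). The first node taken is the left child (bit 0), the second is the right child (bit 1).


Huffman tree construction:
Step 1: Merge J(2) + I(15) = 17
Step 2: Merge G(16) + F(17) = 33
Step 3: Merge (J+I)(17) + E(23) = 40
Step 4: Merge A(29) + (G+F)(33) = 62
Step 5: Merge ((J+I)+E)(40) + (A+(G+F))(62) = 102
Read each symbol's code off the tree from the root (left child = 0, right child = 1).

Codes:
  F: 111 (length 3)
  J: 000 (length 3)
  G: 110 (length 3)
  A: 10 (length 2)
  I: 001 (length 3)
  E: 01 (length 2)
Average code length: 254/102 = 2.4902 bits/symbol


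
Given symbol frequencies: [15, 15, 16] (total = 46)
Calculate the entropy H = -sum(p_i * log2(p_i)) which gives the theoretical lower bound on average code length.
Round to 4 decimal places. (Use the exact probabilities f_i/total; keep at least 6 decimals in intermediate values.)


Per-symbol terms -p_i * log2(p_i) with p_i = f_i/46:
  p = 15/46 = 0.326087: log2(p) = -1.616671, -p*log2(p) = 0.527175
  p = 15/46 = 0.326087: log2(p) = -1.616671, -p*log2(p) = 0.527175
  p = 16/46 = 0.347826: log2(p) = -1.523562, -p*log2(p) = 0.529935
H = 0.527175 + 0.527175 + 0.529935 = 1.584285

H = 1.5843 bits/symbol


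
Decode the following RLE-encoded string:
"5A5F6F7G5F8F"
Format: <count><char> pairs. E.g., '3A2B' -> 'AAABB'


Expanding each <count><char> pair:
  5A -> 'AAAAA'
  5F -> 'FFFFF'
  6F -> 'FFFFFF'
  7G -> 'GGGGGGG'
  5F -> 'FFFFF'
  8F -> 'FFFFFFFF'

Decoded = AAAAAFFFFFFFFFFFGGGGGGGFFFFFFFFFFFFF


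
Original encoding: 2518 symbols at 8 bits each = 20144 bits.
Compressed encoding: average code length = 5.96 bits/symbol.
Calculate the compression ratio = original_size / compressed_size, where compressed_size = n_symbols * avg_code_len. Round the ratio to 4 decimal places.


original_size = n_symbols * orig_bits = 2518 * 8 = 20144 bits
compressed_size = n_symbols * avg_code_len = 2518 * 5.96 = 15007.28 bits
ratio = original_size / compressed_size = 20144 / 15007.28 = 1.3423

Compression ratio = 1.3423


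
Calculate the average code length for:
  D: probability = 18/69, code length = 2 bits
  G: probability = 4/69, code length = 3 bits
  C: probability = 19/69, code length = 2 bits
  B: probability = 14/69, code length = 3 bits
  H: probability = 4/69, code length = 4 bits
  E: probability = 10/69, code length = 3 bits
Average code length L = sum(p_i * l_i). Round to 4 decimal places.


Weighted contributions p_i * l_i:
  D: (18/69) * 2 = 36/69
  G: (4/69) * 3 = 12/69
  C: (19/69) * 2 = 38/69
  B: (14/69) * 3 = 42/69
  H: (4/69) * 4 = 16/69
  E: (10/69) * 3 = 30/69
Sum = (36 + 12 + 38 + 42 + 16 + 30)/69 = 174/69

L = 174/69 = 2.5217 bits/symbol


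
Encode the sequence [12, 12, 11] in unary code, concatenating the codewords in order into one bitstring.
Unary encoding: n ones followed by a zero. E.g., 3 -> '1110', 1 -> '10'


Encode each number as n ones followed by a terminating 0:
  12 -> 1111111111110 (13 bits)
  12 -> 1111111111110 (13 bits)
  11 -> 111111111110 (12 bits)
Total length = 13 + 13 + 12 = 38 bits.

Unary([12, 12, 11]) = 11111111111101111111111110111111111110 (38 bits)


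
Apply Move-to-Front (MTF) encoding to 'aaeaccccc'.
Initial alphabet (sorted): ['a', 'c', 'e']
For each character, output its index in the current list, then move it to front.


MTF encoding:
'a': index 0 in ['a', 'c', 'e'] -> ['a', 'c', 'e']
'a': index 0 in ['a', 'c', 'e'] -> ['a', 'c', 'e']
'e': index 2 in ['a', 'c', 'e'] -> ['e', 'a', 'c']
'a': index 1 in ['e', 'a', 'c'] -> ['a', 'e', 'c']
'c': index 2 in ['a', 'e', 'c'] -> ['c', 'a', 'e']
'c': index 0 in ['c', 'a', 'e'] -> ['c', 'a', 'e']
'c': index 0 in ['c', 'a', 'e'] -> ['c', 'a', 'e']
'c': index 0 in ['c', 'a', 'e'] -> ['c', 'a', 'e']
'c': index 0 in ['c', 'a', 'e'] -> ['c', 'a', 'e']


Output: [0, 0, 2, 1, 2, 0, 0, 0, 0]


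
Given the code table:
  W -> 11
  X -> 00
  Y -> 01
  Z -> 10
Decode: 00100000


Decoding:
00 -> X
10 -> Z
00 -> X
00 -> X


Result: XZXX


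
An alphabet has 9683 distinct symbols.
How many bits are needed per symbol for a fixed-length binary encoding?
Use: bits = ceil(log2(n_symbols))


log2(9683) = 13.2412
Bracket: 2^13 = 8192 < 9683 <= 2^14 = 16384
So ceil(log2(9683)) = 14

bits = ceil(log2(9683)) = ceil(13.2412) = 14 bits
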